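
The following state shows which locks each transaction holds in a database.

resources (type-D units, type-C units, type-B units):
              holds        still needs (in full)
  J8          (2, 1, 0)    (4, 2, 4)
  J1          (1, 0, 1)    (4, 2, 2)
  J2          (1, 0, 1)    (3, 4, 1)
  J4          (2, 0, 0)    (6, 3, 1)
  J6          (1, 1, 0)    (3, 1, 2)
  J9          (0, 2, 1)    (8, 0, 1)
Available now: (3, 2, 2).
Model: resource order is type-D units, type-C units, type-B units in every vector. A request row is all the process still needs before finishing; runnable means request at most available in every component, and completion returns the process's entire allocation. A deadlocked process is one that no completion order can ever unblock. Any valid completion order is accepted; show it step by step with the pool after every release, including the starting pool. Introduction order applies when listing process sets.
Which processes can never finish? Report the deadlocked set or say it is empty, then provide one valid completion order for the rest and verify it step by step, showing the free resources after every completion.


Deadlocked set: J8, J2, J4 and J9.
Key observation: after J6, J1 the pool peaks at (5, 3, 3), and each blocked process is short somewhere: J8 on type-B units; J2 on type-C units; J4 on type-D units; J9 on type-D units.
The rest can finish in the order J6, J1. Walking it through:
  pool = (3, 2, 2)
  J6: need (3, 1, 2) fits (3, 2, 2); releases (1, 1, 0), pool now (4, 3, 2)
  J1: need (4, 2, 2) fits (4, 3, 2); releases (1, 0, 1), pool now (5, 3, 3)
The stuck group stays short no matter what:
  J8 cannot run: need (4, 2, 4) vs free (5, 3, 3) (insufficient type-B units)
  J2 cannot run: need (3, 4, 1) vs free (5, 3, 3) (insufficient type-C units)
  J4 cannot run: need (6, 3, 1) vs free (5, 3, 3) (insufficient type-D units)
  J9 cannot run: need (8, 0, 1) vs free (5, 3, 3) (insufficient type-D units)


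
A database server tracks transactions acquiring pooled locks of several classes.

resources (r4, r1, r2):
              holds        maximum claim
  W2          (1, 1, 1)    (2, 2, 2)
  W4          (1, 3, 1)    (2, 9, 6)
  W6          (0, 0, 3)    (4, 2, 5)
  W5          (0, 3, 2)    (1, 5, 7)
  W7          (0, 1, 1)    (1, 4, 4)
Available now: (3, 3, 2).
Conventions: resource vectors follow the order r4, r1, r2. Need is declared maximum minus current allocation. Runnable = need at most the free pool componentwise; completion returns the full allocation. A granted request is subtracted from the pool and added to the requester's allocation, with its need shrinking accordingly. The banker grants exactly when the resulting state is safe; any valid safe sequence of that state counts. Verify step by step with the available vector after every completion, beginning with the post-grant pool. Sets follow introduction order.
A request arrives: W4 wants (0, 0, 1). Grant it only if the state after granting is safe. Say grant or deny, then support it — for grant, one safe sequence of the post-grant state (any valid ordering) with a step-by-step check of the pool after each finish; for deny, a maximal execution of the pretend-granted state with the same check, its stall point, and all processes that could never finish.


GRANT — the state after the grant stays safe, e.g. via W2, W6, W5, W7, W4.
Key observation: with (3, 3, 1) left after the transfer, W2 can run at once — the state stays safe.
Verifying the post-grant state step by step:
  pool = (3, 3, 1)
  W2: need (1, 1, 1) fits (3, 3, 1); releases (1, 1, 1), pool now (4, 4, 2)
  W6: need (4, 2, 2) fits (4, 4, 2); releases (0, 0, 3), pool now (4, 4, 5)
  W5: need (1, 2, 5) fits (4, 4, 5); releases (0, 3, 2), pool now (4, 7, 7)
  W7: need (1, 3, 3) fits (4, 7, 7); releases (0, 1, 1), pool now (4, 8, 8)
  W4: need (1, 6, 4) fits (4, 8, 8); releases (1, 3, 2), pool now (5, 11, 10)


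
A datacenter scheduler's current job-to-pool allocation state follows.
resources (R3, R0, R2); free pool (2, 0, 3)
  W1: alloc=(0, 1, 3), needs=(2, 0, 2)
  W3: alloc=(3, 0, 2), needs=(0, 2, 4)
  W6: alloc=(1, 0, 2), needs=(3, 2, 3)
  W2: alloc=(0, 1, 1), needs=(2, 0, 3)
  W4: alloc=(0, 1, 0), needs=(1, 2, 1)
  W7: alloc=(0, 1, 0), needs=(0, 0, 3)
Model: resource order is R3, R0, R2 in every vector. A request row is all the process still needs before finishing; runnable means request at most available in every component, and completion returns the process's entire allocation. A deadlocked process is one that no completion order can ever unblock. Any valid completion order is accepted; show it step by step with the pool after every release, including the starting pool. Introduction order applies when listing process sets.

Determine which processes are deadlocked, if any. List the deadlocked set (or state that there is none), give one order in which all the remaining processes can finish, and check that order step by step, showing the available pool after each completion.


No process is deadlocked.
Key observation: no deadlock: W7 fits now, and the freed resources carry the rest through.
The rest can finish in the order W7, W1, W3, W2, W4, W6. Verifying each step:
  pool = (2, 0, 3)
  run W7 (needs (0, 0, 3), free (2, 0, 3)); after release of (0, 1, 0) the pool is (2, 1, 3)
  run W1 (needs (2, 0, 2), free (2, 1, 3)); after release of (0, 1, 3) the pool is (2, 2, 6)
  run W3 (needs (0, 2, 4), free (2, 2, 6)); after release of (3, 0, 2) the pool is (5, 2, 8)
  run W2 (needs (2, 0, 3), free (5, 2, 8)); after release of (0, 1, 1) the pool is (5, 3, 9)
  run W4 (needs (1, 2, 1), free (5, 3, 9)); after release of (0, 1, 0) the pool is (5, 4, 9)
  run W6 (needs (3, 2, 3), free (5, 4, 9)); after release of (1, 0, 2) the pool is (6, 4, 11)


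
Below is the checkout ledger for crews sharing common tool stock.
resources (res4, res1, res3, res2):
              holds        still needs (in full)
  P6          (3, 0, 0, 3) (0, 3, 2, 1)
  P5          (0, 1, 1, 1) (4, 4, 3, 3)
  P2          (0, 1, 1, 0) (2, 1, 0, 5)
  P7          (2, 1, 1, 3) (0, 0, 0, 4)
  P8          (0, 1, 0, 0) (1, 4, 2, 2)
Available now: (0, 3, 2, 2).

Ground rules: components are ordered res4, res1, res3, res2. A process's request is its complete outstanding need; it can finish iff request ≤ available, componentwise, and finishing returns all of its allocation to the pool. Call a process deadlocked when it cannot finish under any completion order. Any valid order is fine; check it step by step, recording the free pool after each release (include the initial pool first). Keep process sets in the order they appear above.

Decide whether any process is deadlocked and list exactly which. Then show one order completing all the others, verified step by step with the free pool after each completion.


No process is deadlocked.
Key observation: no deadlock: P6 fits now, and the freed resources carry the rest through.
A valid finishing order for the others: P6, P7, P2, P8, P5. Verifying each step:
  pool = (0, 3, 2, 2)
  P6 needs (0, 3, 2, 1) <= (0, 3, 2, 2) -> finishes; pool += (3, 0, 0, 3) = (3, 3, 2, 5)
  P7 needs (0, 0, 0, 4) <= (3, 3, 2, 5) -> finishes; pool += (2, 1, 1, 3) = (5, 4, 3, 8)
  P2 needs (2, 1, 0, 5) <= (5, 4, 3, 8) -> finishes; pool += (0, 1, 1, 0) = (5, 5, 4, 8)
  P8 needs (1, 4, 2, 2) <= (5, 5, 4, 8) -> finishes; pool += (0, 1, 0, 0) = (5, 6, 4, 8)
  P5 needs (4, 4, 3, 3) <= (5, 6, 4, 8) -> finishes; pool += (0, 1, 1, 1) = (5, 7, 5, 9)


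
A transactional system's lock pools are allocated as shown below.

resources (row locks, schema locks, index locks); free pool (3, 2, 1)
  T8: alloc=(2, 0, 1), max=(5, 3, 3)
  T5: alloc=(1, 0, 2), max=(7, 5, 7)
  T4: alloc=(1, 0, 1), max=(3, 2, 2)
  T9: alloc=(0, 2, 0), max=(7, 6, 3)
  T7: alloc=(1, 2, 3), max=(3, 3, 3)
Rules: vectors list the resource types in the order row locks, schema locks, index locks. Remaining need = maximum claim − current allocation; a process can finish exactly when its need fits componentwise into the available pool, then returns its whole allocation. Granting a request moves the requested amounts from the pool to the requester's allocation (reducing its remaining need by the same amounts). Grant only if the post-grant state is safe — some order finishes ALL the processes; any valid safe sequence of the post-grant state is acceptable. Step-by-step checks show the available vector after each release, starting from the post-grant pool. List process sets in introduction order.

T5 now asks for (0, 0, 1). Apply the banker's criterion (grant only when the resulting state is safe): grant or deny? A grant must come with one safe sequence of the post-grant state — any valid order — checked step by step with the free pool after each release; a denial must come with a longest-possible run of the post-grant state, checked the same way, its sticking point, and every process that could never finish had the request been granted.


GRANT. The post-grant state is safe; one safe sequence: T7, T4, T8, T9, T5.
Key observation: with (3, 2, 0) left after the transfer, T7 can run at once — the state stays safe.
Step-by-step check of the post-grant state:
  pool = (3, 2, 0)
  run T7 (needs (2, 1, 0), free (3, 2, 0)); after release of (1, 2, 3) the pool is (4, 4, 3)
  run T4 (needs (2, 2, 1), free (4, 4, 3)); after release of (1, 0, 1) the pool is (5, 4, 4)
  run T8 (needs (3, 3, 2), free (5, 4, 4)); after release of (2, 0, 1) the pool is (7, 4, 5)
  run T9 (needs (7, 4, 3), free (7, 4, 5)); after release of (0, 2, 0) the pool is (7, 6, 5)
  run T5 (needs (6, 5, 4), free (7, 6, 5)); after release of (1, 0, 3) the pool is (8, 6, 8)


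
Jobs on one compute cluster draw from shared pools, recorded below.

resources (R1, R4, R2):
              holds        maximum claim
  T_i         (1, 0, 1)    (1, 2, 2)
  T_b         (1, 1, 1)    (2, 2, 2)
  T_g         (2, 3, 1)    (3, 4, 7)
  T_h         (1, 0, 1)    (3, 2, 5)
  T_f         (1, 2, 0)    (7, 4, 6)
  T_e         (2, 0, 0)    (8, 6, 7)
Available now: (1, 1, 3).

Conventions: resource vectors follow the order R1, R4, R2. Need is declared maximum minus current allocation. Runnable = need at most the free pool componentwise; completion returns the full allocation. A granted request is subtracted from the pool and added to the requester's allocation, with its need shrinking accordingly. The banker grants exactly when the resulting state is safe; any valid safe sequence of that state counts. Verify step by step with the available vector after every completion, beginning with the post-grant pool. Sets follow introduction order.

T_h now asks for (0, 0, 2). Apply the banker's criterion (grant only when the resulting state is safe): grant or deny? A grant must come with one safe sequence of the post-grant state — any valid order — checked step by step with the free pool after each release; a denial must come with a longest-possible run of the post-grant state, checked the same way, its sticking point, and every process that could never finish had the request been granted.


GRANT. The post-grant state is safe; one safe sequence: T_b, T_i, T_h, T_g, T_f, T_e.
Key observation: the transfer keeps a workable pool ((1, 1, 1)); T_b starts the safe sequence.
Check on the post-grant state, step by step:
  pool = (1, 1, 1)
  T_b needs (1, 1, 1) <= (1, 1, 1) -> finishes; pool += (1, 1, 1) = (2, 2, 2)
  T_i needs (0, 2, 1) <= (2, 2, 2) -> finishes; pool += (1, 0, 1) = (3, 2, 3)
  T_h needs (2, 2, 2) <= (3, 2, 3) -> finishes; pool += (1, 0, 3) = (4, 2, 6)
  T_g needs (1, 1, 6) <= (4, 2, 6) -> finishes; pool += (2, 3, 1) = (6, 5, 7)
  T_f needs (6, 2, 6) <= (6, 5, 7) -> finishes; pool += (1, 2, 0) = (7, 7, 7)
  T_e needs (6, 6, 7) <= (7, 7, 7) -> finishes; pool += (2, 0, 0) = (9, 7, 7)


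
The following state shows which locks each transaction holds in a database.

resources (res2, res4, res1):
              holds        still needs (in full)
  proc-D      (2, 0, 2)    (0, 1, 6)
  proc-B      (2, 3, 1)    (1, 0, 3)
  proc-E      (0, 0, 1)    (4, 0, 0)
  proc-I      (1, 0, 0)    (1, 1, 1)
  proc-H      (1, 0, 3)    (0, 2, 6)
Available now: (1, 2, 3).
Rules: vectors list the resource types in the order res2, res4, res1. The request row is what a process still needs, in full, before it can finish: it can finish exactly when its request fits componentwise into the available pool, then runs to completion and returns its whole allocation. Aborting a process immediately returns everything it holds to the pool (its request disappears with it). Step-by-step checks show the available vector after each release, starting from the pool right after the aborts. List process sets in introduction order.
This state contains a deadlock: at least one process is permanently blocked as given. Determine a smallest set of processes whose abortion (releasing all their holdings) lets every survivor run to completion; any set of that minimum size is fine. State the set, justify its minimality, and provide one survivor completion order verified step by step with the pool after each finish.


Abort proc-H.
Key observation: no ordering could ever have run proc-D before the abort of proc-H; with (1, 0, 3) back in the pool it fits at step 2.
Why nothing smaller works: aborting no one leaves the state deadlocked as given.
Survivors finish in the order: proc-I, proc-D, proc-B, proc-E. Step-by-step check (pool after the aborts first):
  pool = (2, 2, 6)
  run proc-I (needs (1, 1, 1), free (2, 2, 6)); after release of (1, 0, 0) the pool is (3, 2, 6)
  run proc-D (needs (0, 1, 6), free (3, 2, 6)); after release of (2, 0, 2) the pool is (5, 2, 8)
  run proc-B (needs (1, 0, 3), free (5, 2, 8)); after release of (2, 3, 1) the pool is (7, 5, 9)
  run proc-E (needs (4, 0, 0), free (7, 5, 9)); after release of (0, 0, 1) the pool is (7, 5, 10)


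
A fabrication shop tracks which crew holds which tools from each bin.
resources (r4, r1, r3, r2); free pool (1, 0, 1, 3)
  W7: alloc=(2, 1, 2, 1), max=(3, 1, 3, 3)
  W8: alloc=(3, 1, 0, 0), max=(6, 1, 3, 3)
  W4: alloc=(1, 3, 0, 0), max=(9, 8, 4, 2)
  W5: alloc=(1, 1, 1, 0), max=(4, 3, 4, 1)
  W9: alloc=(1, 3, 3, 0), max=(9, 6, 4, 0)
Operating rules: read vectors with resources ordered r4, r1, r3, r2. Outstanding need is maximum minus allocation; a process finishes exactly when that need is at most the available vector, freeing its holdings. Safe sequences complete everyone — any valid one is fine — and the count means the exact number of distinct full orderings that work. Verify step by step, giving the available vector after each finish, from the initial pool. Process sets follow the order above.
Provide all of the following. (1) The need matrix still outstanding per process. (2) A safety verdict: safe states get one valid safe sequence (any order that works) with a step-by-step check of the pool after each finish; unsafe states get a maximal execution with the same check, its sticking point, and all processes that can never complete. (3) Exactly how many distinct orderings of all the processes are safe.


(1) Remaining need (order r4, r1, r3, r2):
  W7: (1, 0, 1, 2)
  W8: (3, 0, 3, 3)
  W4: (8, 5, 4, 2)
  W5: (3, 2, 3, 1)
  W9: (8, 3, 1, 0)
(2) UNSAFE — no complete ordering exists.
Key observation: the pool after W7, W8, W5 is (7, 3, 4, 4); every surviving request exceeds it in r4, so progress ends there.
Going as far as possible: W7, W8, W5; after that, nothing fits. Verifying each step:
  pool = (1, 0, 1, 3)
  run W7 (needs (1, 0, 1, 2), free (1, 0, 1, 3)); after release of (2, 1, 2, 1) the pool is (3, 1, 3, 4)
  run W8 (needs (3, 0, 3, 3), free (3, 1, 3, 4)); after release of (3, 1, 0, 0) the pool is (6, 2, 3, 4)
  run W5 (needs (3, 2, 3, 1), free (6, 2, 3, 4)); after release of (1, 1, 1, 0) the pool is (7, 3, 4, 4)
  W4 still needs (8, 5, 4, 2) but only (7, 3, 4, 4) is free — short on r4 and r1
  W9 still needs (8, 3, 1, 0) but only (7, 3, 4, 4) is free — short on r4
Processes that can never finish: W4 and W9.
(3) The exact count: 0 of the possible complete orderings are safe sequences.


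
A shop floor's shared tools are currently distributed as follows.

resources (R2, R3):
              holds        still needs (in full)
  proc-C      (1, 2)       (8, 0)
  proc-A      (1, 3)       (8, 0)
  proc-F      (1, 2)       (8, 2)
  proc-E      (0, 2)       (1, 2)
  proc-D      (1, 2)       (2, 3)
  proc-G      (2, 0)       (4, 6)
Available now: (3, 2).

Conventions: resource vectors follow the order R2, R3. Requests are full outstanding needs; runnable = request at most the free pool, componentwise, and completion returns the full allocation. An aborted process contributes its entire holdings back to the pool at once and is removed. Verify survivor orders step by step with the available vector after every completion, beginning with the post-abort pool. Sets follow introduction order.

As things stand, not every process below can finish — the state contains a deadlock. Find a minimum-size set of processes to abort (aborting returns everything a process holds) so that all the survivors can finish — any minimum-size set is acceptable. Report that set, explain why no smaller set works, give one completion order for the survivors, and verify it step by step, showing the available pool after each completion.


Minimum abort set: proc-A and proc-F.
Key observation: no ordering could ever have run proc-C before the abort of proc-A and proc-F; with (2, 5) back in the pool it fits at step 4.
Minimality, checking each single-abort alternative: proc-C alone leaves proc-A blocked (short on R2); proc-A alone leaves proc-C blocked (short on R2); proc-F alone leaves proc-C blocked (short on R2); proc-E alone leaves proc-C blocked (short on R2); proc-D alone leaves proc-C blocked (short on R2); proc-G alone leaves proc-C blocked (short on R2).
Survivors finish in the order: proc-D, proc-E, proc-G, proc-C. Verifying each step (pool after the aborts first):
  pool = (5, 7)
  run proc-D (needs (2, 3), free (5, 7)); after release of (1, 2) the pool is (6, 9)
  run proc-E (needs (1, 2), free (6, 9)); after release of (0, 2) the pool is (6, 11)
  run proc-G (needs (4, 6), free (6, 11)); after release of (2, 0) the pool is (8, 11)
  run proc-C (needs (8, 0), free (8, 11)); after release of (1, 2) the pool is (9, 13)


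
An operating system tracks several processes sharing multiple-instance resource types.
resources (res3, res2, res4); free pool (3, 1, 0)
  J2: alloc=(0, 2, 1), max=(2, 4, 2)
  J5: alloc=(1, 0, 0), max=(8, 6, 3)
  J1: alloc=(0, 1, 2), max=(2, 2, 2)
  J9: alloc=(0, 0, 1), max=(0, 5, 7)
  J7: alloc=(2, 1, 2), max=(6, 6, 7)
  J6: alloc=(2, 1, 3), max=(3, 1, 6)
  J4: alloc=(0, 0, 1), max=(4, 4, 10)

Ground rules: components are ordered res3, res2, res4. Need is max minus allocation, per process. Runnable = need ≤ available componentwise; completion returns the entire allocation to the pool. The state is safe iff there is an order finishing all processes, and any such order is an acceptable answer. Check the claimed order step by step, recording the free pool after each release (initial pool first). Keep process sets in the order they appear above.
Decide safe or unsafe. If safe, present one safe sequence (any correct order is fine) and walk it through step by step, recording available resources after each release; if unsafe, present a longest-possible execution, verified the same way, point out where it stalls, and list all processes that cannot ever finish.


SAFE, for example via the order J1, J2, J6, J9, J7, J5, J4.
Key observation: the order's first zero-slack moment is J1 ((2, 1, 0) needed, (3, 1, 0) free — a requested resource with nothing to spare).
Check, step by step:
  pool = (3, 1, 0)
  J1: need (2, 1, 0) fits (3, 1, 0); releases (0, 1, 2), pool now (3, 2, 2)
  J2: need (2, 2, 1) fits (3, 2, 2); releases (0, 2, 1), pool now (3, 4, 3)
  J6: need (1, 0, 3) fits (3, 4, 3); releases (2, 1, 3), pool now (5, 5, 6)
  J9: need (0, 5, 6) fits (5, 5, 6); releases (0, 0, 1), pool now (5, 5, 7)
  J7: need (4, 5, 5) fits (5, 5, 7); releases (2, 1, 2), pool now (7, 6, 9)
  J5: need (7, 6, 3) fits (7, 6, 9); releases (1, 0, 0), pool now (8, 6, 9)
  J4: need (4, 4, 9) fits (8, 6, 9); releases (0, 0, 1), pool now (8, 6, 10)


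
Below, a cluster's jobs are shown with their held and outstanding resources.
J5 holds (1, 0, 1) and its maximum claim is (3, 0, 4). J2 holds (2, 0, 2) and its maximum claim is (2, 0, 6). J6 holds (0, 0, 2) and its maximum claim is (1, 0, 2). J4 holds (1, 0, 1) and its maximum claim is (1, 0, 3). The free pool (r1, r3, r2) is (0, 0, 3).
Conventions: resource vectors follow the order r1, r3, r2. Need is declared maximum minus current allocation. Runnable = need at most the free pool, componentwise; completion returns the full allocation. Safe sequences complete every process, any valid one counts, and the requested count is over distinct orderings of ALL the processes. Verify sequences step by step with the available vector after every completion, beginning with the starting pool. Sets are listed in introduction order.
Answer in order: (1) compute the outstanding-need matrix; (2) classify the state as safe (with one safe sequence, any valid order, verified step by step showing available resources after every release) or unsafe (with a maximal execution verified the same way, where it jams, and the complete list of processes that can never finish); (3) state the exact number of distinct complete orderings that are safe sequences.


(1) Outstanding need per process (order r1, r3, r2):
  J5: (2, 0, 3)
  J2: (0, 0, 4)
  J6: (1, 0, 0)
  J4: (0, 0, 2)
(2) SAFE, for example via the order J4, J2, J5, J6.
Key observation: reading the order forward, J2 is the first process whose need (0, 0, 4) meets the free pool (1, 0, 4) exactly on a resource it requests.
Walking it through:
  pool = (0, 0, 3)
  run J4 (needs (0, 0, 2), free (0, 0, 3)); after release of (1, 0, 1) the pool is (1, 0, 4)
  run J2 (needs (0, 0, 4), free (1, 0, 4)); after release of (2, 0, 2) the pool is (3, 0, 6)
  run J5 (needs (2, 0, 3), free (3, 0, 6)); after release of (1, 0, 1) the pool is (4, 0, 7)
  run J6 (needs (1, 0, 0), free (4, 0, 7)); after release of (0, 0, 2) the pool is (4, 0, 9)
(3) Precisely 3 of the possible complete orderings are safe sequences.


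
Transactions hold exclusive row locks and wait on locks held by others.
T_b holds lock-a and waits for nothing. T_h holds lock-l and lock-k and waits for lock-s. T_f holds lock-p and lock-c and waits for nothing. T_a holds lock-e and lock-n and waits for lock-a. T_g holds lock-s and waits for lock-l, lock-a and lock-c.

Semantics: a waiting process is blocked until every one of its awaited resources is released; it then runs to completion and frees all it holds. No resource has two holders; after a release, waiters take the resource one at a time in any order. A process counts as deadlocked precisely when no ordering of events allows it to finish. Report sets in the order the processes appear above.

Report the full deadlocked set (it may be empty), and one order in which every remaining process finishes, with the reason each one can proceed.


Deadlocked: T_h and T_g.
Key observation: T_h -> T_g -> T_h is a circular wait — nothing in it can go first; no other process is dragged down with it.
A valid finishing order for the others: T_b, T_a, T_f.
Check, step by step:
  T_b waits on nothing -> runs at once and releases lock-a
  T_a waits on lock-a — all released -> runs and releases lock-e and lock-n
  T_f waits on nothing -> runs at once and releases lock-p and lock-c


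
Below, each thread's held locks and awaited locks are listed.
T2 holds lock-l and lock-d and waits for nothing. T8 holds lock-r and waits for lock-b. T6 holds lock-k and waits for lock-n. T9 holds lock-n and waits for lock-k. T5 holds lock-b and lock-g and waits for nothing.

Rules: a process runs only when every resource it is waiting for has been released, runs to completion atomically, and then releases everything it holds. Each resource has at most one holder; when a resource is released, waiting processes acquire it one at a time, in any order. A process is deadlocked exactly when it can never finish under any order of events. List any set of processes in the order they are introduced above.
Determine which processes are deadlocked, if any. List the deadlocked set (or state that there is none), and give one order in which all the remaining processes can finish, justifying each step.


Deadlocked: T6 and T9.
Key observation: the loop T6 -> T9 -> T6 blocks itself forever; no other process is dragged down with it.
One completion order for the rest: T5, T8, T2.
Verifying each step:
  run T5 (it waits on nothing); releases lock-b and lock-g
  run T8 (all its waits — lock-b — are resolved); releases lock-r
  run T2 (it waits on nothing); releases lock-l and lock-d


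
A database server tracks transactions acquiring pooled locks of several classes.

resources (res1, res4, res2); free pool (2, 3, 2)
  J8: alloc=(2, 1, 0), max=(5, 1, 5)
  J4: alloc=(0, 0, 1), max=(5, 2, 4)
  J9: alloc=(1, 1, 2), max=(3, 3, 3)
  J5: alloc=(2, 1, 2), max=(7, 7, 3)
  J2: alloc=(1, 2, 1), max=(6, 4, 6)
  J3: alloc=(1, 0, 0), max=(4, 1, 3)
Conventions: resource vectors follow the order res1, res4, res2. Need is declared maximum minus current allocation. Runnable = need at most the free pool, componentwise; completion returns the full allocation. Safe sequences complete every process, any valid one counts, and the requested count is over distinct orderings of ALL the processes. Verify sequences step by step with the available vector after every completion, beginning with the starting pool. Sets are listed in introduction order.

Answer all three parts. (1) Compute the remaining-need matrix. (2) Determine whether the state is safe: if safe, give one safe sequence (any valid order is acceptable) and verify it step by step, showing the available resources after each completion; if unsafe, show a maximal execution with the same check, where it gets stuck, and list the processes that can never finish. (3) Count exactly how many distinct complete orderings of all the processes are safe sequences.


(1) Outstanding need per process (order res1, res4, res2):
  J8: (3, 0, 5)
  J4: (5, 2, 3)
  J9: (2, 2, 1)
  J5: (5, 6, 1)
  J2: (5, 2, 5)
  J3: (3, 1, 3)
(2) UNSAFE — no complete ordering exists.
Key observation: after J9, J3 the pool peaks at (4, 4, 4), and each blocked process is short somewhere: J8 on res2; J4 on res1; J5 on res1, res4; J2 on res1, res2.
Going as far as possible: J9, J3; after that, nothing fits. Walking it through:
  pool = (2, 3, 2)
  J9: need (2, 2, 1) fits (2, 3, 2); releases (1, 1, 2), pool now (3, 4, 4)
  J3: need (3, 1, 3) fits (3, 4, 4); releases (1, 0, 0), pool now (4, 4, 4)
  blocked: J8 wants (3, 0, 5), pool (4, 4, 4) — not enough res2
  blocked: J4 wants (5, 2, 3), pool (4, 4, 4) — not enough res1
  blocked: J5 wants (5, 6, 1), pool (4, 4, 4) — not enough res1 and res4
  blocked: J2 wants (5, 2, 5), pool (4, 4, 4) — not enough res1 and res2
Never able to finish: J8, J4, J5 and J2.
(3) The exact count: 0 of the possible complete orderings are safe sequences.


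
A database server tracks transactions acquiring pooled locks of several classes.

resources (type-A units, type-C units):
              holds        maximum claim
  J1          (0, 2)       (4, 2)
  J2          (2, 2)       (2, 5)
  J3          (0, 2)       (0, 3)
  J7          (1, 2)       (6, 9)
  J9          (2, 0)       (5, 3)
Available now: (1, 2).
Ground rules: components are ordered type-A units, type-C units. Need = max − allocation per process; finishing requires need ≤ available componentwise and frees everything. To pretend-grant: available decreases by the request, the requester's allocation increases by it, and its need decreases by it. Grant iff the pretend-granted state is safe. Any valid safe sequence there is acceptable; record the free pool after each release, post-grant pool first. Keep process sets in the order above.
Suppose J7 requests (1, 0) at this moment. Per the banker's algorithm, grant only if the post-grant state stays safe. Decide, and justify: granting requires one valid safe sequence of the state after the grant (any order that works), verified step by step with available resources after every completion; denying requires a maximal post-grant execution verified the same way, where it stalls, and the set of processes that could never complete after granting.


DENY. Granting would leave the state unsafe.
Key observation: no order helps: past J3, J2, the free pool tops out at (2, 6), below what each blocked process needs in type-A units.
After a pretend grant, a maximal execution: J3, J2 — then nothing else fits. Step-by-step check:
  pool = (0, 2)
  J3: need (0, 1) fits (0, 2); releases (0, 2), pool now (0, 4)
  J2: need (0, 3) fits (0, 4); releases (2, 2), pool now (2, 6)
  J1 still needs (4, 0) but only (2, 6) is free — short on type-A units
  J7 still needs (4, 7) but only (2, 6) is free — short on type-A units and type-C units
  J9 still needs (3, 3) but only (2, 6) is free — short on type-A units
Post-grant, the permanently blocked set is J1, J7 and J9.


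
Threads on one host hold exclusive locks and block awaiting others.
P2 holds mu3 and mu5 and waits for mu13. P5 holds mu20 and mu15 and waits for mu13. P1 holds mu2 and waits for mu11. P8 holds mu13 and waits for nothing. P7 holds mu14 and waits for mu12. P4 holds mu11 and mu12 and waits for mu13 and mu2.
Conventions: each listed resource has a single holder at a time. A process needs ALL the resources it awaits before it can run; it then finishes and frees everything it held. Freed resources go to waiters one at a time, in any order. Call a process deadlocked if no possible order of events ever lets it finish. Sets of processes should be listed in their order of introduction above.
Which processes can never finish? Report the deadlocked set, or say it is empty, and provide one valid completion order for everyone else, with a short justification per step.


Deadlocked set: P1, P7 and P4.
Key observation: nobody on the ring P1 -> P4 -> P1 can start until another member finishes, which never happens; P7 waits into the deadlock from upstream.
The rest can finish in the order P8, P2, P5.
Walking it through:
  P8 waits on nothing -> runs at once and releases mu13
  P2: everything it awaited (mu13) is free; runs, freeing mu3 and mu5
  P5: everything it awaited (mu13) is free; runs, freeing mu20 and mu15


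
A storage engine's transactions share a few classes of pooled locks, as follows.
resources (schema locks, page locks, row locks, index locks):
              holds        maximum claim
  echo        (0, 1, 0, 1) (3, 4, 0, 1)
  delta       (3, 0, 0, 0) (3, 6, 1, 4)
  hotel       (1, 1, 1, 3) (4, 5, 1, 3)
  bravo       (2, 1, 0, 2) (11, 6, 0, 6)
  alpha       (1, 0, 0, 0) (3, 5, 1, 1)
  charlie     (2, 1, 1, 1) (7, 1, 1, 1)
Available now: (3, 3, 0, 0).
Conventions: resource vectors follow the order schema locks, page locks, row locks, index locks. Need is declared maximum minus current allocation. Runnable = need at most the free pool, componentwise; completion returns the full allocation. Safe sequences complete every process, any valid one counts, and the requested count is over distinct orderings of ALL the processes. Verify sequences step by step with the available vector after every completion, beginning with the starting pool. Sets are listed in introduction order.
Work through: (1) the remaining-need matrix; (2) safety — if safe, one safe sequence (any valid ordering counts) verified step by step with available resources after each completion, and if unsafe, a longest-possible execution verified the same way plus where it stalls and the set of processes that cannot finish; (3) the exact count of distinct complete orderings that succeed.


(1) Remaining need (order schema locks, page locks, row locks, index locks):
  echo: (3, 3, 0, 0)
  delta: (0, 6, 1, 4)
  hotel: (3, 4, 0, 0)
  bravo: (9, 5, 0, 4)
  alpha: (2, 5, 1, 1)
  charlie: (5, 0, 0, 0)
(2) SAFE, for example via the order echo, hotel, alpha, charlie, delta, bravo.
Key observation: the order's first zero-slack moment is echo ((3, 3, 0, 0) needed, (3, 3, 0, 0) free — a requested resource with nothing to spare).
Verifying each step:
  pool = (3, 3, 0, 0)
  run echo (needs (3, 3, 0, 0), free (3, 3, 0, 0)); after release of (0, 1, 0, 1) the pool is (3, 4, 0, 1)
  run hotel (needs (3, 4, 0, 0), free (3, 4, 0, 1)); after release of (1, 1, 1, 3) the pool is (4, 5, 1, 4)
  run alpha (needs (2, 5, 1, 1), free (4, 5, 1, 4)); after release of (1, 0, 0, 0) the pool is (5, 5, 1, 4)
  run charlie (needs (5, 0, 0, 0), free (5, 5, 1, 4)); after release of (2, 1, 1, 1) the pool is (7, 6, 2, 5)
  run delta (needs (0, 6, 1, 4), free (7, 6, 2, 5)); after release of (3, 0, 0, 0) the pool is (10, 6, 2, 5)
  run bravo (needs (9, 5, 0, 4), free (10, 6, 2, 5)); after release of (2, 1, 0, 2) the pool is (12, 7, 2, 7)
(3) Precisely 1 of the possible complete orderings is a safe sequence.


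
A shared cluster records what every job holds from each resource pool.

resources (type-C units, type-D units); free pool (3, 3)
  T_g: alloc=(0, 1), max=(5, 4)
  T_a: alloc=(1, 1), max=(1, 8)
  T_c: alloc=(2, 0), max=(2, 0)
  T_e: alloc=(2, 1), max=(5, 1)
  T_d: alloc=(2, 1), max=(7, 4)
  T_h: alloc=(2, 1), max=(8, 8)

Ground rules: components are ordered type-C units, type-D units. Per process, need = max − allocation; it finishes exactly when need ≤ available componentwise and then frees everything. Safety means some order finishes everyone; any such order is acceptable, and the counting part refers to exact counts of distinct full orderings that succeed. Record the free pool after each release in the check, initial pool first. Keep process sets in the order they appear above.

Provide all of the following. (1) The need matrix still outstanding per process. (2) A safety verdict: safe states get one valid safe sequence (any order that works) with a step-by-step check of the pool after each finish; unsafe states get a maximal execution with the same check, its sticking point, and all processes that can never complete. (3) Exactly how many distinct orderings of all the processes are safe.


(1) Outstanding need per process (order type-C units, type-D units):
  T_g: (5, 3)
  T_a: (0, 7)
  T_c: (0, 0)
  T_e: (3, 0)
  T_d: (5, 3)
  T_h: (6, 7)
(2) UNSAFE — no complete ordering exists.
Key observation: no order helps: past T_e, T_c, T_g, T_d, the free pool tops out at (9, 6), below what each blocked process needs in type-D units.
Going as far as possible: T_e, T_c, T_g, T_d; after that, nothing fits. Verifying each step:
  pool = (3, 3)
  T_e: need (3, 0) fits (3, 3); releases (2, 1), pool now (5, 4)
  T_c: need (0, 0) fits (5, 4); releases (2, 0), pool now (7, 4)
  T_g: need (5, 3) fits (7, 4); releases (0, 1), pool now (7, 5)
  T_d: need (5, 3) fits (7, 5); releases (2, 1), pool now (9, 6)
  T_a still needs (0, 7) but only (9, 6) is free — short on type-D units
  T_h still needs (6, 7) but only (9, 6) is free — short on type-D units
Never able to finish: T_a and T_h.
(3) Precisely 0 of the possible complete orderings are safe sequences.


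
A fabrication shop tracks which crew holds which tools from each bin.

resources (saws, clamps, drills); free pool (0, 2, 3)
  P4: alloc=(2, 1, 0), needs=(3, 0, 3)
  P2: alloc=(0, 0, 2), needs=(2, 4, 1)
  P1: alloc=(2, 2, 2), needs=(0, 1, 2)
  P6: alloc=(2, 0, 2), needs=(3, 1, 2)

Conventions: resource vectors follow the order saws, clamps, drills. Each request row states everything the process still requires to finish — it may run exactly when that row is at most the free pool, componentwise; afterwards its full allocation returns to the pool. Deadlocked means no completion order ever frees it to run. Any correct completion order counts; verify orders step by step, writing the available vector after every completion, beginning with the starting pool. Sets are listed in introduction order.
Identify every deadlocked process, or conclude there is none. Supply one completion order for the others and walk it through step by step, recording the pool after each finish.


Deadlocked: P4 and P6.
Key observation: the pool after P1, P2 is (2, 4, 7); every surviving request exceeds it in saws, so progress ends there.
A valid finishing order for the others: P1, P2. Check, step by step:
  pool = (0, 2, 3)
  P1 needs (0, 1, 2) <= (0, 2, 3) -> finishes; pool += (2, 2, 2) = (2, 4, 5)
  P2 needs (2, 4, 1) <= (2, 4, 5) -> finishes; pool += (0, 0, 2) = (2, 4, 7)
The stuck group stays short no matter what:
  P4 still needs (3, 0, 3) but only (2, 4, 7) is free — short on saws
  P6 still needs (3, 1, 2) but only (2, 4, 7) is free — short on saws


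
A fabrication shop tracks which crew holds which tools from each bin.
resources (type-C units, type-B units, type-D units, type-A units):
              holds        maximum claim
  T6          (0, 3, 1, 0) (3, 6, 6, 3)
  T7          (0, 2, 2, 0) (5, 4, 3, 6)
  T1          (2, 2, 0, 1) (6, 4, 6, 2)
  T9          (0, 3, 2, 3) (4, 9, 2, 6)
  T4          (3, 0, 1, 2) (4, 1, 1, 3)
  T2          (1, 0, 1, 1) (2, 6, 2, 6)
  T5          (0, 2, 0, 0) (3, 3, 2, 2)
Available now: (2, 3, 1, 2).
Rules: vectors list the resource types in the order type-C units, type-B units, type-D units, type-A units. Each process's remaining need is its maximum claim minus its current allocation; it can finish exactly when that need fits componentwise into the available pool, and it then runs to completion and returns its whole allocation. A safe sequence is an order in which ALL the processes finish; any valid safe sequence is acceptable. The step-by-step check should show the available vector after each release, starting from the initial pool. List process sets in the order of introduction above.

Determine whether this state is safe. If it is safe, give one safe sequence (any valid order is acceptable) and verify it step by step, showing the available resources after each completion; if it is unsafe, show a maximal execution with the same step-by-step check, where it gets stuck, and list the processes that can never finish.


The state is UNSAFE.
Key observation: after T4, T5 the pool peaks at (5, 5, 2, 4), and each blocked process is short somewhere: T6 on type-D units; T7 on type-A units; T1 on type-D units; T9 on type-B units; T2 on type-B units, type-A units.
Going as far as possible: T4, T5; after that, nothing fits. Check, step by step:
  pool = (2, 3, 1, 2)
  T4: need (1, 1, 0, 1) fits (2, 3, 1, 2); releases (3, 0, 1, 2), pool now (5, 3, 2, 4)
  T5: need (3, 1, 2, 2) fits (5, 3, 2, 4); releases (0, 2, 0, 0), pool now (5, 5, 2, 4)
  T6 cannot run: need (3, 3, 5, 3) vs free (5, 5, 2, 4) (insufficient type-D units)
  T7 cannot run: need (5, 2, 1, 6) vs free (5, 5, 2, 4) (insufficient type-A units)
  T1 cannot run: need (4, 2, 6, 1) vs free (5, 5, 2, 4) (insufficient type-D units)
  T9 cannot run: need (4, 6, 0, 3) vs free (5, 5, 2, 4) (insufficient type-B units)
  T2 cannot run: need (1, 6, 1, 5) vs free (5, 5, 2, 4) (insufficient type-B units and type-A units)
Processes that can never finish: T6, T7, T1, T9 and T2.


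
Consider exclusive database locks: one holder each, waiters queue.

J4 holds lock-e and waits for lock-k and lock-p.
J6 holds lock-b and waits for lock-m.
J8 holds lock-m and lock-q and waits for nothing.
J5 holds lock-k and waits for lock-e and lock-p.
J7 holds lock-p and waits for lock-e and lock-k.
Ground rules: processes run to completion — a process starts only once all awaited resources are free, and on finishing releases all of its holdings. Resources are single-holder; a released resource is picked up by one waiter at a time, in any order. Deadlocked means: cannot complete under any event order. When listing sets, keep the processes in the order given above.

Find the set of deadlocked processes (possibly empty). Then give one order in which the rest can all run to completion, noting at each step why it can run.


Deadlocked set: J4, J5 and J7.
Key observation: J4 -> J5 -> J4 is a circular wait — nothing in it can go first; J7 is caught in further circular waits.
One completion order for the rest: J8, J6.
Step-by-step check:
  J8: no waits; runs immediately, freeing lock-m and lock-q
  J6: everything it awaited (lock-m) is free; runs, freeing lock-b


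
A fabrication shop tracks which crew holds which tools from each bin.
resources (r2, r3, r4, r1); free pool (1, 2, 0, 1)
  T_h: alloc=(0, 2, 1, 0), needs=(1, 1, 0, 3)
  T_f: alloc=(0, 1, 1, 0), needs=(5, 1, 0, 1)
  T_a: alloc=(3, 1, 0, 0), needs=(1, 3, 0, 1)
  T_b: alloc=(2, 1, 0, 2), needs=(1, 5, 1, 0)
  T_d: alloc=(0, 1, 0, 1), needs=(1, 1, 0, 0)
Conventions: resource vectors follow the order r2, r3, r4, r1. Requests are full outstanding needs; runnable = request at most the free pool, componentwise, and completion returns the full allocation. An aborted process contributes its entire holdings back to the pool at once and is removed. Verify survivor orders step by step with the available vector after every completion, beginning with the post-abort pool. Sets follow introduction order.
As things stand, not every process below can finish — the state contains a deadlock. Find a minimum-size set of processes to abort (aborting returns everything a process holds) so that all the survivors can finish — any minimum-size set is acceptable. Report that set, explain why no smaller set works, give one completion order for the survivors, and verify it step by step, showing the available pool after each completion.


The answer: abort T_b.
Key observation: T_h had no path to completion before; after the abort of T_b ((2, 1, 0, 2) returned), step 2 is where it fits.
Minimality: the empty abort set fails — the state is deadlocked as it stands.
Survivors finish in the order: T_a, T_h, T_d, T_f. Step-by-step check (pool after the aborts first):
  pool = (3, 3, 0, 3)
  T_a needs (1, 3, 0, 1) <= (3, 3, 0, 3) -> finishes; pool += (3, 1, 0, 0) = (6, 4, 0, 3)
  T_h needs (1, 1, 0, 3) <= (6, 4, 0, 3) -> finishes; pool += (0, 2, 1, 0) = (6, 6, 1, 3)
  T_d needs (1, 1, 0, 0) <= (6, 6, 1, 3) -> finishes; pool += (0, 1, 0, 1) = (6, 7, 1, 4)
  T_f needs (5, 1, 0, 1) <= (6, 7, 1, 4) -> finishes; pool += (0, 1, 1, 0) = (6, 8, 2, 4)
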